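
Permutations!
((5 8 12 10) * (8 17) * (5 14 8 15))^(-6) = ((5 17 15)(8 12 10 14))^(-6) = (17)(8 10)(12 14)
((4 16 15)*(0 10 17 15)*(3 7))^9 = (0 15)(3 7)(4 10)(16 17)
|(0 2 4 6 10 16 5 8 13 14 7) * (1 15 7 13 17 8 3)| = 22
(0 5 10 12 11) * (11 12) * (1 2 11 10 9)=[5, 2, 11, 3, 4, 9, 6, 7, 8, 1, 10, 0, 12]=(12)(0 5 9 1 2 11)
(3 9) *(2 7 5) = (2 7 5)(3 9) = [0, 1, 7, 9, 4, 2, 6, 5, 8, 3]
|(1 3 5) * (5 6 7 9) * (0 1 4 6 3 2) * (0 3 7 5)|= |(0 1 2 3 7 9)(4 6 5)|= 6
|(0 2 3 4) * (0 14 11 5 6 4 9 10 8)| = 30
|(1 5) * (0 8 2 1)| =|(0 8 2 1 5)| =5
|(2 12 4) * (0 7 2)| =5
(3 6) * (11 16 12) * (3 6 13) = (3 13)(11 16 12) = [0, 1, 2, 13, 4, 5, 6, 7, 8, 9, 10, 16, 11, 3, 14, 15, 12]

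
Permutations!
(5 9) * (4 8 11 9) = [0, 1, 2, 3, 8, 4, 6, 7, 11, 5, 10, 9] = (4 8 11 9 5)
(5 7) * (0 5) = (0 5 7) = [5, 1, 2, 3, 4, 7, 6, 0]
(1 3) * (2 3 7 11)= (1 7 11 2 3)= [0, 7, 3, 1, 4, 5, 6, 11, 8, 9, 10, 2]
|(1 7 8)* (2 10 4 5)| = 12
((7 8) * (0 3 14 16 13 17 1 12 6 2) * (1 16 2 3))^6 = (17)(0 2 14 3 6 12 1)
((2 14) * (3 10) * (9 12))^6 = (14)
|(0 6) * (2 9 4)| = 6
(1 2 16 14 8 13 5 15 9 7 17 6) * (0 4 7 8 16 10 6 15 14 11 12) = (0 4 7 17 15 9 8 13 5 14 16 11 12)(1 2 10 6) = [4, 2, 10, 3, 7, 14, 1, 17, 13, 8, 6, 12, 0, 5, 16, 9, 11, 15]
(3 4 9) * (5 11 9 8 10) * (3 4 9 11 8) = (11)(3 9 4)(5 8 10) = [0, 1, 2, 9, 3, 8, 6, 7, 10, 4, 5, 11]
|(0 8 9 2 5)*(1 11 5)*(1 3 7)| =|(0 8 9 2 3 7 1 11 5)| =9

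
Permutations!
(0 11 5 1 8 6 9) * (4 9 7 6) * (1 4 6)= (0 11 5 4 9)(1 8 6 7)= [11, 8, 2, 3, 9, 4, 7, 1, 6, 0, 10, 5]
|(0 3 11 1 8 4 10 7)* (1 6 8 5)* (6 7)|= |(0 3 11 7)(1 5)(4 10 6 8)|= 4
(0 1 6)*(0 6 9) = (0 1 9) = [1, 9, 2, 3, 4, 5, 6, 7, 8, 0]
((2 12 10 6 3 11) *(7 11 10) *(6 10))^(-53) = (2 11 7 12)(3 6)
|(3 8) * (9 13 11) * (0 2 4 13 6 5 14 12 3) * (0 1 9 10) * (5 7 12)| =42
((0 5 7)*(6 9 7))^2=(0 6 7 5 9)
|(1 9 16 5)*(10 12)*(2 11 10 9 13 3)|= |(1 13 3 2 11 10 12 9 16 5)|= 10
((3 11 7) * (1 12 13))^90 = (13)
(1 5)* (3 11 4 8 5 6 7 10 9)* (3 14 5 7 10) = [0, 6, 2, 11, 8, 1, 10, 3, 7, 14, 9, 4, 12, 13, 5] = (1 6 10 9 14 5)(3 11 4 8 7)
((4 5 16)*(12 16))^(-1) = ((4 5 12 16))^(-1) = (4 16 12 5)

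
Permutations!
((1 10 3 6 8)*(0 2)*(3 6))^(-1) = ((0 2)(1 10 6 8))^(-1) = (0 2)(1 8 6 10)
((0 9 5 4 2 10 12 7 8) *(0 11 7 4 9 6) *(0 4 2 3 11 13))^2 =(0 4 11 8)(2 12 10)(3 7 13 6)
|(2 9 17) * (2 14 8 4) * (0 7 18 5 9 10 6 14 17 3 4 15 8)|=22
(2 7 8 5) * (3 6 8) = [0, 1, 7, 6, 4, 2, 8, 3, 5] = (2 7 3 6 8 5)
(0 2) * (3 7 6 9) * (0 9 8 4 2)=(2 9 3 7 6 8 4)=[0, 1, 9, 7, 2, 5, 8, 6, 4, 3]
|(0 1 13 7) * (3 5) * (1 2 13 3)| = 12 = |(0 2 13 7)(1 3 5)|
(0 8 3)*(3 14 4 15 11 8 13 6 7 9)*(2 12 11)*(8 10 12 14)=(0 13 6 7 9 3)(2 14 4 15)(10 12 11)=[13, 1, 14, 0, 15, 5, 7, 9, 8, 3, 12, 10, 11, 6, 4, 2]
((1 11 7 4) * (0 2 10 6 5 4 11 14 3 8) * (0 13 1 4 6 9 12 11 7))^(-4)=((0 2 10 9 12 11)(1 14 3 8 13)(5 6))^(-4)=(0 10 12)(1 14 3 8 13)(2 9 11)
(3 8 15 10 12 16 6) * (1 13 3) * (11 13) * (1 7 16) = (1 11 13 3 8 15 10 12)(6 7 16) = [0, 11, 2, 8, 4, 5, 7, 16, 15, 9, 12, 13, 1, 3, 14, 10, 6]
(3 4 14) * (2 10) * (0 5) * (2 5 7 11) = [7, 1, 10, 4, 14, 0, 6, 11, 8, 9, 5, 2, 12, 13, 3] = (0 7 11 2 10 5)(3 4 14)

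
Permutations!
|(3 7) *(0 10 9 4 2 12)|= 6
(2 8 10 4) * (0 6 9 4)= (0 6 9 4 2 8 10)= [6, 1, 8, 3, 2, 5, 9, 7, 10, 4, 0]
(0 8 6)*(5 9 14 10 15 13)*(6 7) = [8, 1, 2, 3, 4, 9, 0, 6, 7, 14, 15, 11, 12, 5, 10, 13] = (0 8 7 6)(5 9 14 10 15 13)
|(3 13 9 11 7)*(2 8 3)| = |(2 8 3 13 9 11 7)| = 7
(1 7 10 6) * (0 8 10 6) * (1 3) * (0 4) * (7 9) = (0 8 10 4)(1 9 7 6 3) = [8, 9, 2, 1, 0, 5, 3, 6, 10, 7, 4]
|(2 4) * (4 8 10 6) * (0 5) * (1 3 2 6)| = 10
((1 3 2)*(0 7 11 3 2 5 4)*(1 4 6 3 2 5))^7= (0 11 4 7 2)(1 3 6 5)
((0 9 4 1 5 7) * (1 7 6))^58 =(0 4)(1 5 6)(7 9)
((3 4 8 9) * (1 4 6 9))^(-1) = (1 8 4)(3 9 6)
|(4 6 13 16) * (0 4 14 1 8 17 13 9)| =|(0 4 6 9)(1 8 17 13 16 14)| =12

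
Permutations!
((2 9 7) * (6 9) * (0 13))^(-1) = (0 13)(2 7 9 6)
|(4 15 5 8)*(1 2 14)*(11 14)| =4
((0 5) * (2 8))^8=(8)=((0 5)(2 8))^8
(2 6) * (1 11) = (1 11)(2 6) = [0, 11, 6, 3, 4, 5, 2, 7, 8, 9, 10, 1]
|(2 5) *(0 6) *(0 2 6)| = |(2 5 6)| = 3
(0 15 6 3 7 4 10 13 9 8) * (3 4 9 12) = (0 15 6 4 10 13 12 3 7 9 8) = [15, 1, 2, 7, 10, 5, 4, 9, 0, 8, 13, 11, 3, 12, 14, 6]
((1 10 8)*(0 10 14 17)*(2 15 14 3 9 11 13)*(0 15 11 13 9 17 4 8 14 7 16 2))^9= (0 7 4 11 3)(1 13 15 14 2)(8 9 17 10 16)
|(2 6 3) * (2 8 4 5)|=6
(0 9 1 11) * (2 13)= [9, 11, 13, 3, 4, 5, 6, 7, 8, 1, 10, 0, 12, 2]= (0 9 1 11)(2 13)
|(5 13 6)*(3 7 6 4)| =6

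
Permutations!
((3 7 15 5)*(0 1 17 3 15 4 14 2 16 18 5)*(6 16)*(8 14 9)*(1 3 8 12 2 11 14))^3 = (0 4 2 18)(3 9 6 5)(7 12 16 15)(11 14)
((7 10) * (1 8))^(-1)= ((1 8)(7 10))^(-1)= (1 8)(7 10)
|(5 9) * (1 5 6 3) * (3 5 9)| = |(1 9 6 5 3)| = 5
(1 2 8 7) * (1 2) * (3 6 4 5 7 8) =(8)(2 3 6 4 5 7) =[0, 1, 3, 6, 5, 7, 4, 2, 8]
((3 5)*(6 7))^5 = (3 5)(6 7)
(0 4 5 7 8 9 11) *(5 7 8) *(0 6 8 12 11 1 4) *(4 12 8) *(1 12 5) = [0, 5, 2, 3, 7, 8, 4, 1, 9, 12, 10, 6, 11] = (1 5 8 9 12 11 6 4 7)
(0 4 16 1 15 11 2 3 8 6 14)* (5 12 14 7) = (0 4 16 1 15 11 2 3 8 6 7 5 12 14) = [4, 15, 3, 8, 16, 12, 7, 5, 6, 9, 10, 2, 14, 13, 0, 11, 1]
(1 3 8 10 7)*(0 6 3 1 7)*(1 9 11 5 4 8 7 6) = [1, 9, 2, 7, 8, 4, 3, 6, 10, 11, 0, 5] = (0 1 9 11 5 4 8 10)(3 7 6)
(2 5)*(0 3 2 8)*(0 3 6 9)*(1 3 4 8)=(0 6 9)(1 3 2 5)(4 8)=[6, 3, 5, 2, 8, 1, 9, 7, 4, 0]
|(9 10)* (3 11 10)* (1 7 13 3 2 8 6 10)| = 5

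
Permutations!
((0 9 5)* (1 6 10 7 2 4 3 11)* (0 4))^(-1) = (0 2 7 10 6 1 11 3 4 5 9)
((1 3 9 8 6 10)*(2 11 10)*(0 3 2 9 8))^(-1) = (0 9 6 8 3)(1 10 11 2)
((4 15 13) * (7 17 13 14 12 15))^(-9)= (4 13 17 7)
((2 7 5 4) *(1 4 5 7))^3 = ((7)(1 4 2))^3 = (7)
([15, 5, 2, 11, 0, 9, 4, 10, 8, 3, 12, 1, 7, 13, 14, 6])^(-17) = (0 4 6 15)(1 3 5 11 9)(7 10 12)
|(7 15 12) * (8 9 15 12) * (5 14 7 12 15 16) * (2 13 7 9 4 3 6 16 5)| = |(2 13 7 15 8 4 3 6 16)(5 14 9)| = 9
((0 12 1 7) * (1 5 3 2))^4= (0 2 12 1 5 7 3)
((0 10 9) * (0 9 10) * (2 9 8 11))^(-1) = ((2 9 8 11))^(-1) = (2 11 8 9)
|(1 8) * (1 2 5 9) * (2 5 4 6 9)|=7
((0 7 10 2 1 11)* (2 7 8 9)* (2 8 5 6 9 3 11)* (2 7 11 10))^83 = (0 9 10 5 8 11 6 3)(1 2 7)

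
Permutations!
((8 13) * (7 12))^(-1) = (7 12)(8 13)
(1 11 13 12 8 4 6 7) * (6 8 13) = (1 11 6 7)(4 8)(12 13) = [0, 11, 2, 3, 8, 5, 7, 1, 4, 9, 10, 6, 13, 12]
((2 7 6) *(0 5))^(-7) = (0 5)(2 6 7)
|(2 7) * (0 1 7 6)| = |(0 1 7 2 6)| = 5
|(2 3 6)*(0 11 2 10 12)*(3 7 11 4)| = 6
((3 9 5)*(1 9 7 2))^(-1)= (1 2 7 3 5 9)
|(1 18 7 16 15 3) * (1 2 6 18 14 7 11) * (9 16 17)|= 12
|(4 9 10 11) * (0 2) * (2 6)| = 12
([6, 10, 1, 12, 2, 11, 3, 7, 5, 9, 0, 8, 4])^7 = (0 10 1 2 4 12 3 6)(5 11 8)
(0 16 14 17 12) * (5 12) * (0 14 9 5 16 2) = (0 2)(5 12 14 17 16 9) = [2, 1, 0, 3, 4, 12, 6, 7, 8, 5, 10, 11, 14, 13, 17, 15, 9, 16]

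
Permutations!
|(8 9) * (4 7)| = 2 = |(4 7)(8 9)|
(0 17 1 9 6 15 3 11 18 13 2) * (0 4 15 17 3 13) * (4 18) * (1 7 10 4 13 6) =(0 3 11 13 2 18)(1 9)(4 15 6 17 7 10) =[3, 9, 18, 11, 15, 5, 17, 10, 8, 1, 4, 13, 12, 2, 14, 6, 16, 7, 0]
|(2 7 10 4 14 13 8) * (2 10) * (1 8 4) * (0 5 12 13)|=6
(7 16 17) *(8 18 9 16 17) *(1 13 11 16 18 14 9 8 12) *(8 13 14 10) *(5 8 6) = [0, 14, 2, 3, 4, 8, 5, 17, 10, 18, 6, 16, 1, 11, 9, 15, 12, 7, 13] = (1 14 9 18 13 11 16 12)(5 8 10 6)(7 17)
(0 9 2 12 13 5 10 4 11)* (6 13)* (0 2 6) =(0 9 6 13 5 10 4 11 2 12) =[9, 1, 12, 3, 11, 10, 13, 7, 8, 6, 4, 2, 0, 5]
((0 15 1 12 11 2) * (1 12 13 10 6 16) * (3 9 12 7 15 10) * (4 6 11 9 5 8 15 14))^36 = (1 5 7 6 13 8 14 16 3 15 4)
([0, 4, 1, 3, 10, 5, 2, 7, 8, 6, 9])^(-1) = (1 2 6 9 10 4)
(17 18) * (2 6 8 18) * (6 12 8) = [0, 1, 12, 3, 4, 5, 6, 7, 18, 9, 10, 11, 8, 13, 14, 15, 16, 2, 17] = (2 12 8 18 17)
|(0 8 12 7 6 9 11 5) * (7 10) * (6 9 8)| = 9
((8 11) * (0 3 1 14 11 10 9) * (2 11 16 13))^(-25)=(0 8 13 1 9 11 16 3 10 2 14)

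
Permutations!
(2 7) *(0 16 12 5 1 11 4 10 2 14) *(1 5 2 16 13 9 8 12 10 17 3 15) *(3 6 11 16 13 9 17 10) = (0 9 8 12 2 7 14)(1 16 3 15)(4 10 13 17 6 11) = [9, 16, 7, 15, 10, 5, 11, 14, 12, 8, 13, 4, 2, 17, 0, 1, 3, 6]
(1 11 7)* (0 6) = (0 6)(1 11 7) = [6, 11, 2, 3, 4, 5, 0, 1, 8, 9, 10, 7]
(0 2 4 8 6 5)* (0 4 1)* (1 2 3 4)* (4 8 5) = (0 3 8 6 4 5 1) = [3, 0, 2, 8, 5, 1, 4, 7, 6]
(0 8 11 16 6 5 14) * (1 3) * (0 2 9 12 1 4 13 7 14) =(0 8 11 16 6 5)(1 3 4 13 7 14 2 9 12) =[8, 3, 9, 4, 13, 0, 5, 14, 11, 12, 10, 16, 1, 7, 2, 15, 6]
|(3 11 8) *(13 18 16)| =|(3 11 8)(13 18 16)| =3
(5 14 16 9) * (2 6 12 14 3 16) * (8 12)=(2 6 8 12 14)(3 16 9 5)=[0, 1, 6, 16, 4, 3, 8, 7, 12, 5, 10, 11, 14, 13, 2, 15, 9]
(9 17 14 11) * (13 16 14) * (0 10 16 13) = [10, 1, 2, 3, 4, 5, 6, 7, 8, 17, 16, 9, 12, 13, 11, 15, 14, 0] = (0 10 16 14 11 9 17)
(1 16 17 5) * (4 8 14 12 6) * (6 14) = (1 16 17 5)(4 8 6)(12 14) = [0, 16, 2, 3, 8, 1, 4, 7, 6, 9, 10, 11, 14, 13, 12, 15, 17, 5]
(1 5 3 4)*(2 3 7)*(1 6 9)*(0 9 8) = [9, 5, 3, 4, 6, 7, 8, 2, 0, 1] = (0 9 1 5 7 2 3 4 6 8)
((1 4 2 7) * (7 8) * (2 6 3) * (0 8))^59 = ((0 8 7 1 4 6 3 2))^59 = (0 1 3 8 4 2 7 6)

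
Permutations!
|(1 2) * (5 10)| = |(1 2)(5 10)| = 2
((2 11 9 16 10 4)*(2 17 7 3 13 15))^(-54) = ((2 11 9 16 10 4 17 7 3 13 15))^(-54) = (2 11 9 16 10 4 17 7 3 13 15)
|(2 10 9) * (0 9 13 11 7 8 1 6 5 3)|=|(0 9 2 10 13 11 7 8 1 6 5 3)|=12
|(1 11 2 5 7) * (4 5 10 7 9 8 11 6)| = 10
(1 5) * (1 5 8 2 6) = [0, 8, 6, 3, 4, 5, 1, 7, 2] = (1 8 2 6)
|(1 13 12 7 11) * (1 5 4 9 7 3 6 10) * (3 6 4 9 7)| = 30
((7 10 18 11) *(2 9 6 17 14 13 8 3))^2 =(2 6 14 8)(3 9 17 13)(7 18)(10 11)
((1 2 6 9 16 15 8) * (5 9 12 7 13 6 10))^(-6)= (1 10 9 15)(2 5 16 8)(6 7)(12 13)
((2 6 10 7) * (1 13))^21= (1 13)(2 6 10 7)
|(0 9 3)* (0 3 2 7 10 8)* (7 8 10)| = |(10)(0 9 2 8)| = 4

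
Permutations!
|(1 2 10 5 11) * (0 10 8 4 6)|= |(0 10 5 11 1 2 8 4 6)|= 9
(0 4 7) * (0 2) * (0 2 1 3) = (0 4 7 1 3) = [4, 3, 2, 0, 7, 5, 6, 1]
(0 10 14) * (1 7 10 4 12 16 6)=(0 4 12 16 6 1 7 10 14)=[4, 7, 2, 3, 12, 5, 1, 10, 8, 9, 14, 11, 16, 13, 0, 15, 6]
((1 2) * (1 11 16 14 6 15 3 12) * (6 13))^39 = ((1 2 11 16 14 13 6 15 3 12))^39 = (1 12 3 15 6 13 14 16 11 2)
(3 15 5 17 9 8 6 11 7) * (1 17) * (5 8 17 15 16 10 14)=(1 15 8 6 11 7 3 16 10 14 5)(9 17)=[0, 15, 2, 16, 4, 1, 11, 3, 6, 17, 14, 7, 12, 13, 5, 8, 10, 9]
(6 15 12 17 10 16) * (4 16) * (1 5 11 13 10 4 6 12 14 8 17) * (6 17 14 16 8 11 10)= (1 5 10 17 4 8 14 11 13 6 15 16 12)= [0, 5, 2, 3, 8, 10, 15, 7, 14, 9, 17, 13, 1, 6, 11, 16, 12, 4]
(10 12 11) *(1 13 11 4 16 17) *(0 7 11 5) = [7, 13, 2, 3, 16, 0, 6, 11, 8, 9, 12, 10, 4, 5, 14, 15, 17, 1] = (0 7 11 10 12 4 16 17 1 13 5)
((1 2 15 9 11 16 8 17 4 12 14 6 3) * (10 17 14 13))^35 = (17)(1 16)(2 8)(3 11)(6 9)(14 15)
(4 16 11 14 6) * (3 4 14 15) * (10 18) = [0, 1, 2, 4, 16, 5, 14, 7, 8, 9, 18, 15, 12, 13, 6, 3, 11, 17, 10] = (3 4 16 11 15)(6 14)(10 18)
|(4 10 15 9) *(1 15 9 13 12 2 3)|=6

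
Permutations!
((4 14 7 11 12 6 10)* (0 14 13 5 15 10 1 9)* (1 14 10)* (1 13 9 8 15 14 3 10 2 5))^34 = ((0 2 5 14 7 11 12 6 3 10 4 9)(1 8 15 13))^34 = (0 4 3 12 7 5)(1 15)(2 9 10 6 11 14)(8 13)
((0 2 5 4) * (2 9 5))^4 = (9)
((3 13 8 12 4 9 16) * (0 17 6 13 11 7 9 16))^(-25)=(0 9 7 11 3 16 4 12 8 13 6 17)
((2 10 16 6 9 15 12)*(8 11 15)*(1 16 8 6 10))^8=(16)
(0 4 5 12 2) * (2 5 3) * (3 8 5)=[4, 1, 0, 2, 8, 12, 6, 7, 5, 9, 10, 11, 3]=(0 4 8 5 12 3 2)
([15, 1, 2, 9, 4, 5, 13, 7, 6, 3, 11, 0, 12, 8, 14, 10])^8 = [0, 1, 2, 3, 4, 5, 8, 7, 13, 9, 10, 11, 12, 6, 14, 15]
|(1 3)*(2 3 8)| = |(1 8 2 3)| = 4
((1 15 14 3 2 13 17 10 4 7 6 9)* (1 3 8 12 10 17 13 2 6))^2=((17)(1 15 14 8 12 10 4 7)(3 6 9))^2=(17)(1 14 12 4)(3 9 6)(7 15 8 10)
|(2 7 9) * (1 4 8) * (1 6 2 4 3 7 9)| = 15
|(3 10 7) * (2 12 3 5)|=|(2 12 3 10 7 5)|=6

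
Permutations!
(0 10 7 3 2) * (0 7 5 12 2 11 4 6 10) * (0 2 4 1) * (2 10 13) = [10, 0, 7, 11, 6, 12, 13, 3, 8, 9, 5, 1, 4, 2] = (0 10 5 12 4 6 13 2 7 3 11 1)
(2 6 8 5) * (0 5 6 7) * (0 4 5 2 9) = [2, 1, 7, 3, 5, 9, 8, 4, 6, 0] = (0 2 7 4 5 9)(6 8)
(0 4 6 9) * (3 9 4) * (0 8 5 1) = [3, 0, 2, 9, 6, 1, 4, 7, 5, 8] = (0 3 9 8 5 1)(4 6)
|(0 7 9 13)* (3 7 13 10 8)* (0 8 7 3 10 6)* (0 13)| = |(6 13 8 10 7 9)| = 6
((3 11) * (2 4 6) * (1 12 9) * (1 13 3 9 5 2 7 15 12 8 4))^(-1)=(1 2 5 12 15 7 6 4 8)(3 13 9 11)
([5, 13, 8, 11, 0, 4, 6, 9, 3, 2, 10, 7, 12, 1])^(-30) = [0, 1, 2, 3, 4, 5, 6, 7, 8, 9, 10, 11, 12, 13]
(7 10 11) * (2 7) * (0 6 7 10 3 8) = [6, 1, 10, 8, 4, 5, 7, 3, 0, 9, 11, 2] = (0 6 7 3 8)(2 10 11)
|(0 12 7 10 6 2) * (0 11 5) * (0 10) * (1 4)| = 30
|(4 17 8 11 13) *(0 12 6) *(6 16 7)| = |(0 12 16 7 6)(4 17 8 11 13)| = 5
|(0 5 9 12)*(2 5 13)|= 6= |(0 13 2 5 9 12)|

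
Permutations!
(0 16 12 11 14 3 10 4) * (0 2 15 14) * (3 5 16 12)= (0 12 11)(2 15 14 5 16 3 10 4)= [12, 1, 15, 10, 2, 16, 6, 7, 8, 9, 4, 0, 11, 13, 5, 14, 3]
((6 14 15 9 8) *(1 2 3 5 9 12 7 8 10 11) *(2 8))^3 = (1 14 7 5 11 6 12 3 10 8 15 2 9)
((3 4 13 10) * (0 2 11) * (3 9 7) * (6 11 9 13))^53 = (0 4 9 11 3 2 6 7)(10 13)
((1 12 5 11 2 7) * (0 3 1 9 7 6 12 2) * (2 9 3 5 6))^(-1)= (0 11 5)(1 3 7 9)(6 12)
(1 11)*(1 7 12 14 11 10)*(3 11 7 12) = [0, 10, 2, 11, 4, 5, 6, 3, 8, 9, 1, 12, 14, 13, 7] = (1 10)(3 11 12 14 7)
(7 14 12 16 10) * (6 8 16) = (6 8 16 10 7 14 12) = [0, 1, 2, 3, 4, 5, 8, 14, 16, 9, 7, 11, 6, 13, 12, 15, 10]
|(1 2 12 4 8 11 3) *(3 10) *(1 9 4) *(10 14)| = 21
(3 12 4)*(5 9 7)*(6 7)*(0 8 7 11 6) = (0 8 7 5 9)(3 12 4)(6 11) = [8, 1, 2, 12, 3, 9, 11, 5, 7, 0, 10, 6, 4]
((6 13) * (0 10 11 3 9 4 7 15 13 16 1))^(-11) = ((0 10 11 3 9 4 7 15 13 6 16 1))^(-11) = (0 10 11 3 9 4 7 15 13 6 16 1)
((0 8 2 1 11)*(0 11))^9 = ((11)(0 8 2 1))^9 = (11)(0 8 2 1)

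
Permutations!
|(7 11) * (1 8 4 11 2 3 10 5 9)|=|(1 8 4 11 7 2 3 10 5 9)|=10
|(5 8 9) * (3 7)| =6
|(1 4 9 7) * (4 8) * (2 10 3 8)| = |(1 2 10 3 8 4 9 7)| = 8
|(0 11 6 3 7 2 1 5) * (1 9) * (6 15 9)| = |(0 11 15 9 1 5)(2 6 3 7)| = 12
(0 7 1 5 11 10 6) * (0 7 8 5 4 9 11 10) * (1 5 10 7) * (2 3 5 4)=(0 8 10 6 1 2 3 5 7 4 9 11)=[8, 2, 3, 5, 9, 7, 1, 4, 10, 11, 6, 0]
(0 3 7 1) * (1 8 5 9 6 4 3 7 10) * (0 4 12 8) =(0 7)(1 4 3 10)(5 9 6 12 8) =[7, 4, 2, 10, 3, 9, 12, 0, 5, 6, 1, 11, 8]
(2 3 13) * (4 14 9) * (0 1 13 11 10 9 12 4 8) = (0 1 13 2 3 11 10 9 8)(4 14 12) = [1, 13, 3, 11, 14, 5, 6, 7, 0, 8, 9, 10, 4, 2, 12]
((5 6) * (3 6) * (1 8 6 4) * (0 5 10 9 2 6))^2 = (0 3 1)(2 10)(4 8 5)(6 9)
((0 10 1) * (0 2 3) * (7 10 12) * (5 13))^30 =((0 12 7 10 1 2 3)(5 13))^30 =(13)(0 7 1 3 12 10 2)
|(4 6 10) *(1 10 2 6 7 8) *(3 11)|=|(1 10 4 7 8)(2 6)(3 11)|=10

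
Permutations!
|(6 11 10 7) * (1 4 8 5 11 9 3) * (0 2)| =|(0 2)(1 4 8 5 11 10 7 6 9 3)| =10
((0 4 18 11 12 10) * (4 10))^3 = ((0 10)(4 18 11 12))^3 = (0 10)(4 12 11 18)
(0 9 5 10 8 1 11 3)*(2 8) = (0 9 5 10 2 8 1 11 3) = [9, 11, 8, 0, 4, 10, 6, 7, 1, 5, 2, 3]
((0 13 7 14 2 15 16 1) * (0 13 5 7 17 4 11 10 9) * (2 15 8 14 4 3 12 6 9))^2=(0 7 11 2 14 16 13 3 6)(1 17 12 9 5 4 10 8 15)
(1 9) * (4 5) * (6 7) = (1 9)(4 5)(6 7) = [0, 9, 2, 3, 5, 4, 7, 6, 8, 1]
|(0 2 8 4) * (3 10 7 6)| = 4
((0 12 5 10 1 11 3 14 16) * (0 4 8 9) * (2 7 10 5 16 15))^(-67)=((0 12 16 4 8 9)(1 11 3 14 15 2 7 10))^(-67)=(0 9 8 4 16 12)(1 2 3 10 15 11 7 14)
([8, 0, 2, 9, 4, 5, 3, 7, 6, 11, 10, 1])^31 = [3, 6, 2, 1, 4, 5, 11, 7, 9, 0, 10, 8]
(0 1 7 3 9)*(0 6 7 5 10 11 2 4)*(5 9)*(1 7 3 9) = (0 7 9 6 3 5 10 11 2 4) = [7, 1, 4, 5, 0, 10, 3, 9, 8, 6, 11, 2]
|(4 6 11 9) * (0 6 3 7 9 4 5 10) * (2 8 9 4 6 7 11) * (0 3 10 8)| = 24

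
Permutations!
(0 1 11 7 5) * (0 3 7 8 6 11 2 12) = (0 1 2 12)(3 7 5)(6 11 8) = [1, 2, 12, 7, 4, 3, 11, 5, 6, 9, 10, 8, 0]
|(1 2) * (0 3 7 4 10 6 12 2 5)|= 10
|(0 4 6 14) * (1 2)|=|(0 4 6 14)(1 2)|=4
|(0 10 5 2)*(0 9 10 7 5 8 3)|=|(0 7 5 2 9 10 8 3)|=8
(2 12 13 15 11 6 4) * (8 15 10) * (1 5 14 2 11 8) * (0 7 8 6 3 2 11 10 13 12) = (0 7 8 15 6 4 10 1 5 14 11 3 2) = [7, 5, 0, 2, 10, 14, 4, 8, 15, 9, 1, 3, 12, 13, 11, 6]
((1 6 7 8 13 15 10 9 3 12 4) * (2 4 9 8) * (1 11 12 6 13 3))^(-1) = (1 9 12 11 4 2 7 6 3 8 10 15 13)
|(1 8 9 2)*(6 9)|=5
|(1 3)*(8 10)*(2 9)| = 2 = |(1 3)(2 9)(8 10)|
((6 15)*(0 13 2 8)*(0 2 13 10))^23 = (0 10)(2 8)(6 15)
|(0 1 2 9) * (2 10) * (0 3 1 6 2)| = 7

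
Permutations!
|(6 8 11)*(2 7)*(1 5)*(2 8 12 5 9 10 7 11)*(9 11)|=5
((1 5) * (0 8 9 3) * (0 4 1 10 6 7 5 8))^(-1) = ((1 8 9 3 4)(5 10 6 7))^(-1) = (1 4 3 9 8)(5 7 6 10)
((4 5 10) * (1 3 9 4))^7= ((1 3 9 4 5 10))^7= (1 3 9 4 5 10)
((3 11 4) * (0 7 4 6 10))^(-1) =(0 10 6 11 3 4 7)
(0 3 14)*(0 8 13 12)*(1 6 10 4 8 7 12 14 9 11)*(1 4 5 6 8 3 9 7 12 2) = (0 9 11 4 3 7 2 1 8 13 14 12)(5 6 10) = [9, 8, 1, 7, 3, 6, 10, 2, 13, 11, 5, 4, 0, 14, 12]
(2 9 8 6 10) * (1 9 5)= (1 9 8 6 10 2 5)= [0, 9, 5, 3, 4, 1, 10, 7, 6, 8, 2]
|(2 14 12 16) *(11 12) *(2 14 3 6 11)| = |(2 3 6 11 12 16 14)| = 7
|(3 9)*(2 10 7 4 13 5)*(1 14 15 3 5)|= |(1 14 15 3 9 5 2 10 7 4 13)|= 11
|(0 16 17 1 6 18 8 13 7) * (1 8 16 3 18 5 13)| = 11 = |(0 3 18 16 17 8 1 6 5 13 7)|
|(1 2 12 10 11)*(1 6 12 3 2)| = 4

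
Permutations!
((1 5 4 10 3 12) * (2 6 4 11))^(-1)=((1 5 11 2 6 4 10 3 12))^(-1)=(1 12 3 10 4 6 2 11 5)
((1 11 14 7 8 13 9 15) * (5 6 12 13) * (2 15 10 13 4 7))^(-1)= ((1 11 14 2 15)(4 7 8 5 6 12)(9 10 13))^(-1)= (1 15 2 14 11)(4 12 6 5 8 7)(9 13 10)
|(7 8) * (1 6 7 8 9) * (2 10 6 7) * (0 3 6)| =|(0 3 6 2 10)(1 7 9)| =15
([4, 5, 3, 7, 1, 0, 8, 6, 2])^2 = (0 1)(2 7 8 3 6)(4 5)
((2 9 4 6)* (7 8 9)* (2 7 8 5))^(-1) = (2 5 7 6 4 9 8)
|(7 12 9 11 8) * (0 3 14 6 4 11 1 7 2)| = |(0 3 14 6 4 11 8 2)(1 7 12 9)| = 8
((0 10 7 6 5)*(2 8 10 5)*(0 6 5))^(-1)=((2 8 10 7 5 6))^(-1)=(2 6 5 7 10 8)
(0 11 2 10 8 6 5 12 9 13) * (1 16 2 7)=[11, 16, 10, 3, 4, 12, 5, 1, 6, 13, 8, 7, 9, 0, 14, 15, 2]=(0 11 7 1 16 2 10 8 6 5 12 9 13)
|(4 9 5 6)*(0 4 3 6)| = |(0 4 9 5)(3 6)| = 4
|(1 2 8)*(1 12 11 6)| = 6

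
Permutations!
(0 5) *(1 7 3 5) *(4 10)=(0 1 7 3 5)(4 10)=[1, 7, 2, 5, 10, 0, 6, 3, 8, 9, 4]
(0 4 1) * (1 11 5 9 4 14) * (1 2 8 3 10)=[14, 0, 8, 10, 11, 9, 6, 7, 3, 4, 1, 5, 12, 13, 2]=(0 14 2 8 3 10 1)(4 11 5 9)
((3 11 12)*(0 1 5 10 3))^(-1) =((0 1 5 10 3 11 12))^(-1) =(0 12 11 3 10 5 1)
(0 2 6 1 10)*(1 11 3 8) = (0 2 6 11 3 8 1 10) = [2, 10, 6, 8, 4, 5, 11, 7, 1, 9, 0, 3]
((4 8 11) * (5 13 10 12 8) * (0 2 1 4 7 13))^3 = ((0 2 1 4 5)(7 13 10 12 8 11))^3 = (0 4 2 5 1)(7 12)(8 13)(10 11)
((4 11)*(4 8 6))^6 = (4 8)(6 11)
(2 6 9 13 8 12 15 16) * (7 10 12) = (2 6 9 13 8 7 10 12 15 16) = [0, 1, 6, 3, 4, 5, 9, 10, 7, 13, 12, 11, 15, 8, 14, 16, 2]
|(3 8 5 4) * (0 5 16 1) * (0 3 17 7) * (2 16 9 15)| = |(0 5 4 17 7)(1 3 8 9 15 2 16)| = 35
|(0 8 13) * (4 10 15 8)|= 6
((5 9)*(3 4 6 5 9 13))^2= (3 6 13 4 5)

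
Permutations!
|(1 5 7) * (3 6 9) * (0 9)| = 12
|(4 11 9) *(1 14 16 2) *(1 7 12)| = |(1 14 16 2 7 12)(4 11 9)| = 6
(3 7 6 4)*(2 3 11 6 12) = (2 3 7 12)(4 11 6) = [0, 1, 3, 7, 11, 5, 4, 12, 8, 9, 10, 6, 2]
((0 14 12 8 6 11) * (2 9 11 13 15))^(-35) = (0 13)(2 12)(6 11)(8 9)(14 15)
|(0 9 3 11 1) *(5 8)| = 10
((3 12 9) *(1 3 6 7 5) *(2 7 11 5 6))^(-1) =(1 5 11 6 7 2 9 12 3)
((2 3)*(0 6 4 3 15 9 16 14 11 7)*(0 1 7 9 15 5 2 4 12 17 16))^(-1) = ((0 6 12 17 16 14 11 9)(1 7)(2 5)(3 4))^(-1) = (0 9 11 14 16 17 12 6)(1 7)(2 5)(3 4)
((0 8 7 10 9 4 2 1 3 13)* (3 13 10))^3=(0 3 4 13 7 9 1 8 10 2)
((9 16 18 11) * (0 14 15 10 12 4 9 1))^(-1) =(0 1 11 18 16 9 4 12 10 15 14)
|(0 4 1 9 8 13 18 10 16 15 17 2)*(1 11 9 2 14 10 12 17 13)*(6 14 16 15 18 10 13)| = 140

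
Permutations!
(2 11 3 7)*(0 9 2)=(0 9 2 11 3 7)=[9, 1, 11, 7, 4, 5, 6, 0, 8, 2, 10, 3]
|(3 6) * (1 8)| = 2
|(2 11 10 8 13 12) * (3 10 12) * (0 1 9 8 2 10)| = |(0 1 9 8 13 3)(2 11 12 10)| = 12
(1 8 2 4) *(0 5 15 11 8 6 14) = (0 5 15 11 8 2 4 1 6 14) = [5, 6, 4, 3, 1, 15, 14, 7, 2, 9, 10, 8, 12, 13, 0, 11]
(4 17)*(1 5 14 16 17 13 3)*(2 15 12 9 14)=(1 5 2 15 12 9 14 16 17 4 13 3)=[0, 5, 15, 1, 13, 2, 6, 7, 8, 14, 10, 11, 9, 3, 16, 12, 17, 4]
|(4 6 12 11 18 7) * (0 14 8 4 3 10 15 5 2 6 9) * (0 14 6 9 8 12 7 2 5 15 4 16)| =|(0 6 7 3 10 4 8 16)(2 9 14 12 11 18)| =24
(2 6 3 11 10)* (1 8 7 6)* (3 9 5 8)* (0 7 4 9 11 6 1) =(0 7 1 3 6 11 10 2)(4 9 5 8) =[7, 3, 0, 6, 9, 8, 11, 1, 4, 5, 2, 10]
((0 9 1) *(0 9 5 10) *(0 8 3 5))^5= (1 9)(3 5 10 8)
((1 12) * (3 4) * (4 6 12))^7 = (1 3 12 4 6) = ((1 4 3 6 12))^7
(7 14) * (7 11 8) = (7 14 11 8) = [0, 1, 2, 3, 4, 5, 6, 14, 7, 9, 10, 8, 12, 13, 11]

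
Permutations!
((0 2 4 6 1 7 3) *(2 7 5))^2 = (0 3 7)(1 2 6 5 4)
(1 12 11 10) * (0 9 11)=(0 9 11 10 1 12)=[9, 12, 2, 3, 4, 5, 6, 7, 8, 11, 1, 10, 0]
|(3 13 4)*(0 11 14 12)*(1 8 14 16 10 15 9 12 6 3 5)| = 56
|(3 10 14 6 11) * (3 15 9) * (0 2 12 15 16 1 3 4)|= |(0 2 12 15 9 4)(1 3 10 14 6 11 16)|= 42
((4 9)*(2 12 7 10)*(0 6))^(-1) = (0 6)(2 10 7 12)(4 9)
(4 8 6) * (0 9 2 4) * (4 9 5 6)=(0 5 6)(2 9)(4 8)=[5, 1, 9, 3, 8, 6, 0, 7, 4, 2]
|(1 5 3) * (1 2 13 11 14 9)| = 8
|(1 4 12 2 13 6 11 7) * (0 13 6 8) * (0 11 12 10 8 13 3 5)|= |(13)(0 3 5)(1 4 10 8 11 7)(2 6 12)|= 6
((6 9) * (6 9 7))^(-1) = (9)(6 7)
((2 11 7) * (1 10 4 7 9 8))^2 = (1 4 2 9)(7 11 8 10)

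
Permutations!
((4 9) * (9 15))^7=((4 15 9))^7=(4 15 9)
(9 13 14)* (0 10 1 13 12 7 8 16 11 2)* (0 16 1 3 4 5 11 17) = (0 10 3 4 5 11 2 16 17)(1 13 14 9 12 7 8) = [10, 13, 16, 4, 5, 11, 6, 8, 1, 12, 3, 2, 7, 14, 9, 15, 17, 0]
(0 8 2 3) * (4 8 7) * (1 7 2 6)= (0 2 3)(1 7 4 8 6)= [2, 7, 3, 0, 8, 5, 1, 4, 6]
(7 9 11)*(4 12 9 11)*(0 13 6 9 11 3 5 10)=(0 13 6 9 4 12 11 7 3 5 10)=[13, 1, 2, 5, 12, 10, 9, 3, 8, 4, 0, 7, 11, 6]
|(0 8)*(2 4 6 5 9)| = |(0 8)(2 4 6 5 9)| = 10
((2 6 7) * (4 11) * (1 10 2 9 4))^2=((1 10 2 6 7 9 4 11))^2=(1 2 7 4)(6 9 11 10)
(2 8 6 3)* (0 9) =(0 9)(2 8 6 3) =[9, 1, 8, 2, 4, 5, 3, 7, 6, 0]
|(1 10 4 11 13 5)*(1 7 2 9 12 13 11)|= |(1 10 4)(2 9 12 13 5 7)|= 6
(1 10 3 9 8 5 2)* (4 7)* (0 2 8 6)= [2, 10, 1, 9, 7, 8, 0, 4, 5, 6, 3]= (0 2 1 10 3 9 6)(4 7)(5 8)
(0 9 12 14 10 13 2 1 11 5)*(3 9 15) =[15, 11, 1, 9, 4, 0, 6, 7, 8, 12, 13, 5, 14, 2, 10, 3] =(0 15 3 9 12 14 10 13 2 1 11 5)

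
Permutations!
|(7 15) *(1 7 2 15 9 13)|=4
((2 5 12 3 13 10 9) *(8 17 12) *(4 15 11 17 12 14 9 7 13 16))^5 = ((2 5 8 12 3 16 4 15 11 17 14 9)(7 13 10))^5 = (2 16 14 12 11 5 4 9 3 17 8 15)(7 10 13)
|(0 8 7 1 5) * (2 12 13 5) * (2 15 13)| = |(0 8 7 1 15 13 5)(2 12)| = 14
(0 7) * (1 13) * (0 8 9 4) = [7, 13, 2, 3, 0, 5, 6, 8, 9, 4, 10, 11, 12, 1] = (0 7 8 9 4)(1 13)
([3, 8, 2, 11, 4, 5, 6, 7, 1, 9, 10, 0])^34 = [3, 1, 2, 11, 4, 5, 6, 7, 8, 9, 10, 0]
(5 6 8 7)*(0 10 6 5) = [10, 1, 2, 3, 4, 5, 8, 0, 7, 9, 6] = (0 10 6 8 7)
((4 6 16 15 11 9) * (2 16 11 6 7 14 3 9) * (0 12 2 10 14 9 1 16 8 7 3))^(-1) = (0 14 10 11 6 15 16 1 3 4 9 7 8 2 12)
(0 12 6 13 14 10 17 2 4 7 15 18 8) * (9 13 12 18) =(0 18 8)(2 4 7 15 9 13 14 10 17)(6 12) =[18, 1, 4, 3, 7, 5, 12, 15, 0, 13, 17, 11, 6, 14, 10, 9, 16, 2, 8]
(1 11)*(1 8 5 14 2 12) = (1 11 8 5 14 2 12) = [0, 11, 12, 3, 4, 14, 6, 7, 5, 9, 10, 8, 1, 13, 2]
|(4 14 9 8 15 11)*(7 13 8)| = 8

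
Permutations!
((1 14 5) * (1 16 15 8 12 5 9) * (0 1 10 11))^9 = ((0 1 14 9 10 11)(5 16 15 8 12))^9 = (0 9)(1 10)(5 12 8 15 16)(11 14)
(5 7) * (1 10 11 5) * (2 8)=[0, 10, 8, 3, 4, 7, 6, 1, 2, 9, 11, 5]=(1 10 11 5 7)(2 8)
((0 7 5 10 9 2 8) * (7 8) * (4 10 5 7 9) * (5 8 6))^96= ((0 6 5 8)(2 9)(4 10))^96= (10)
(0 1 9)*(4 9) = (0 1 4 9) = [1, 4, 2, 3, 9, 5, 6, 7, 8, 0]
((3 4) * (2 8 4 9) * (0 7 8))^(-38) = ((0 7 8 4 3 9 2))^(-38) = (0 3 7 9 8 2 4)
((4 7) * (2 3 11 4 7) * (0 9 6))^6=((0 9 6)(2 3 11 4))^6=(2 11)(3 4)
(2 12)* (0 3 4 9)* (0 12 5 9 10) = (0 3 4 10)(2 5 9 12) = [3, 1, 5, 4, 10, 9, 6, 7, 8, 12, 0, 11, 2]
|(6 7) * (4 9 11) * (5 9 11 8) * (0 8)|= 4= |(0 8 5 9)(4 11)(6 7)|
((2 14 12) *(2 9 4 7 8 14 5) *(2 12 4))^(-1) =((2 5 12 9)(4 7 8 14))^(-1) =(2 9 12 5)(4 14 8 7)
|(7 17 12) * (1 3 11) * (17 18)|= 12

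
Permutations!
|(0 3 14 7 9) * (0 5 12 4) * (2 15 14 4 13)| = 24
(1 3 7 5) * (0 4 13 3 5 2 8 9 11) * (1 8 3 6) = (0 4 13 6 1 5 8 9 11)(2 3 7) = [4, 5, 3, 7, 13, 8, 1, 2, 9, 11, 10, 0, 12, 6]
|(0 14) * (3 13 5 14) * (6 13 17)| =7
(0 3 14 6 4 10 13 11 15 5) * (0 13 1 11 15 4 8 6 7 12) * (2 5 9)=(0 3 14 7 12)(1 11 4 10)(2 5 13 15 9)(6 8)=[3, 11, 5, 14, 10, 13, 8, 12, 6, 2, 1, 4, 0, 15, 7, 9]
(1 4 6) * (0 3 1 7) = (0 3 1 4 6 7) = [3, 4, 2, 1, 6, 5, 7, 0]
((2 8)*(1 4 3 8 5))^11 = ((1 4 3 8 2 5))^11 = (1 5 2 8 3 4)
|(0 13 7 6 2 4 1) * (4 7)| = 12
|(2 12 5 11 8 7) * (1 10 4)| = 6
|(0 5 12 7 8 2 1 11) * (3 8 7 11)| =4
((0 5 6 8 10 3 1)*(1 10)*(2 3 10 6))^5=(10)(0 8 3 5 1 6 2)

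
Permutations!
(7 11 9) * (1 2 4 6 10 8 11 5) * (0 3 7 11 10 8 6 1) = (0 3 7 5)(1 2 4)(6 8 10)(9 11) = [3, 2, 4, 7, 1, 0, 8, 5, 10, 11, 6, 9]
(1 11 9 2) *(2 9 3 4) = (1 11 3 4 2) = [0, 11, 1, 4, 2, 5, 6, 7, 8, 9, 10, 3]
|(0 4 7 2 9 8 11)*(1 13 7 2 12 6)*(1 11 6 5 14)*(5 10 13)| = |(0 4 2 9 8 6 11)(1 5 14)(7 12 10 13)| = 84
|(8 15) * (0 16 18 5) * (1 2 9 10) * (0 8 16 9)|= |(0 9 10 1 2)(5 8 15 16 18)|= 5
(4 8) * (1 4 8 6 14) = [0, 4, 2, 3, 6, 5, 14, 7, 8, 9, 10, 11, 12, 13, 1] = (1 4 6 14)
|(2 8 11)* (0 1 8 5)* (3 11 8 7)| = |(0 1 7 3 11 2 5)| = 7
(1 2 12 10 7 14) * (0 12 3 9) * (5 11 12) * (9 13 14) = [5, 2, 3, 13, 4, 11, 6, 9, 8, 0, 7, 12, 10, 14, 1] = (0 5 11 12 10 7 9)(1 2 3 13 14)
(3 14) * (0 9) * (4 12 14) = (0 9)(3 4 12 14) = [9, 1, 2, 4, 12, 5, 6, 7, 8, 0, 10, 11, 14, 13, 3]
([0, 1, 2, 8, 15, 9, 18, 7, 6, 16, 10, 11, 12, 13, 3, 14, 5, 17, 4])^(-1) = [0, 1, 2, 14, 18, 16, 8, 7, 3, 5, 10, 11, 12, 13, 15, 4, 9, 17, 6]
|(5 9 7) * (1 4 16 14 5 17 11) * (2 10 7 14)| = 24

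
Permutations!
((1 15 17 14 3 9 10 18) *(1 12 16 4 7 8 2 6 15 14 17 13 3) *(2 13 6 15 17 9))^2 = (2 6 9 18 16 7 13)(3 15 17 10 12 4 8)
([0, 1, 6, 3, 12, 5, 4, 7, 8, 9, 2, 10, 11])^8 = [0, 1, 4, 3, 11, 5, 12, 7, 8, 9, 6, 2, 10]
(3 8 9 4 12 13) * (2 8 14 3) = (2 8 9 4 12 13)(3 14) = [0, 1, 8, 14, 12, 5, 6, 7, 9, 4, 10, 11, 13, 2, 3]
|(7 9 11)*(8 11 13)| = |(7 9 13 8 11)| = 5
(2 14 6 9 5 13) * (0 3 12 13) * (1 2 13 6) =(0 3 12 6 9 5)(1 2 14) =[3, 2, 14, 12, 4, 0, 9, 7, 8, 5, 10, 11, 6, 13, 1]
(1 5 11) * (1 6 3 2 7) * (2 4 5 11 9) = (1 11 6 3 4 5 9 2 7) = [0, 11, 7, 4, 5, 9, 3, 1, 8, 2, 10, 6]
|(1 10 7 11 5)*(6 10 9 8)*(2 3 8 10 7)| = 10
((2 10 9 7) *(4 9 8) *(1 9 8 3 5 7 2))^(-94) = (1 3 9 5 2 7 10)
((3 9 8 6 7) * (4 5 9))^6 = (3 7 6 8 9 5 4)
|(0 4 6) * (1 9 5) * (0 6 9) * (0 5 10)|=|(0 4 9 10)(1 5)|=4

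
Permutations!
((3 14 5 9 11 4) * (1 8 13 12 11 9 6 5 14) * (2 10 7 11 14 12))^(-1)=((1 8 13 2 10 7 11 4 3)(5 6)(12 14))^(-1)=(1 3 4 11 7 10 2 13 8)(5 6)(12 14)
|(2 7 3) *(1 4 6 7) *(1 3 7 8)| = 4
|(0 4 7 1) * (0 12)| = 5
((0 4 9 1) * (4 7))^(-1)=((0 7 4 9 1))^(-1)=(0 1 9 4 7)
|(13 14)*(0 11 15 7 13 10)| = |(0 11 15 7 13 14 10)| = 7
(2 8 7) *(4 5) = (2 8 7)(4 5) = [0, 1, 8, 3, 5, 4, 6, 2, 7]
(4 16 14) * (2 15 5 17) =(2 15 5 17)(4 16 14) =[0, 1, 15, 3, 16, 17, 6, 7, 8, 9, 10, 11, 12, 13, 4, 5, 14, 2]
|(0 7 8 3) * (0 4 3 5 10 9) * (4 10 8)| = |(0 7 4 3 10 9)(5 8)| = 6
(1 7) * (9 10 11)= (1 7)(9 10 11)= [0, 7, 2, 3, 4, 5, 6, 1, 8, 10, 11, 9]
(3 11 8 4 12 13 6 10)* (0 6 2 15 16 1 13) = (0 6 10 3 11 8 4 12)(1 13 2 15 16) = [6, 13, 15, 11, 12, 5, 10, 7, 4, 9, 3, 8, 0, 2, 14, 16, 1]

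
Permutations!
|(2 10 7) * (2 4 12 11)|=6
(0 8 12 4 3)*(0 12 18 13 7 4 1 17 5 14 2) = (0 8 18 13 7 4 3 12 1 17 5 14 2) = [8, 17, 0, 12, 3, 14, 6, 4, 18, 9, 10, 11, 1, 7, 2, 15, 16, 5, 13]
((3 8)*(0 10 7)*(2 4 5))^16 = (0 10 7)(2 4 5)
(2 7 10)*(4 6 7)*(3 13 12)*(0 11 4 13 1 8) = (0 11 4 6 7 10 2 13 12 3 1 8) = [11, 8, 13, 1, 6, 5, 7, 10, 0, 9, 2, 4, 3, 12]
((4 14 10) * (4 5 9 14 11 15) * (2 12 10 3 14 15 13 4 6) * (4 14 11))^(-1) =((2 12 10 5 9 15 6)(3 11 13 14))^(-1) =(2 6 15 9 5 10 12)(3 14 13 11)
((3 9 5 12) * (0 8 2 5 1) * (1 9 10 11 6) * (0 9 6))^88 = ((0 8 2 5 12 3 10 11)(1 9 6))^88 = (12)(1 9 6)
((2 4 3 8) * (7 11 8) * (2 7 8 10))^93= ((2 4 3 8 7 11 10))^93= (2 3 7 10 4 8 11)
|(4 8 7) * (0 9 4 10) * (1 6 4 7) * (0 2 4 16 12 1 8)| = |(0 9 7 10 2 4)(1 6 16 12)| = 12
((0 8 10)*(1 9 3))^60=((0 8 10)(1 9 3))^60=(10)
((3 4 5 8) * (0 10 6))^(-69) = ((0 10 6)(3 4 5 8))^(-69) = (10)(3 8 5 4)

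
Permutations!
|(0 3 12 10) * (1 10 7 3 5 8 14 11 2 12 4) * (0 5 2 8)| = |(0 2 12 7 3 4 1 10 5)(8 14 11)| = 9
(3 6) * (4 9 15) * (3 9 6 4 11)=(3 4 6 9 15 11)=[0, 1, 2, 4, 6, 5, 9, 7, 8, 15, 10, 3, 12, 13, 14, 11]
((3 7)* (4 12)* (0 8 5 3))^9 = (0 7 3 5 8)(4 12)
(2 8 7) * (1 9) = (1 9)(2 8 7) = [0, 9, 8, 3, 4, 5, 6, 2, 7, 1]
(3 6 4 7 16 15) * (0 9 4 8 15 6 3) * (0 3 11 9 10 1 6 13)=(0 10 1 6 8 15 3 11 9 4 7 16 13)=[10, 6, 2, 11, 7, 5, 8, 16, 15, 4, 1, 9, 12, 0, 14, 3, 13]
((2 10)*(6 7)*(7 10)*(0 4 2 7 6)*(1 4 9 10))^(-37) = (0 7 10 9)(1 6 2 4)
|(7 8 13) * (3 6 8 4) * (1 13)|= |(1 13 7 4 3 6 8)|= 7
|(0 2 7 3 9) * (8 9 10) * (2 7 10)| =7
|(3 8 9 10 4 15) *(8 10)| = 4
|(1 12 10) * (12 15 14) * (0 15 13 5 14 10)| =|(0 15 10 1 13 5 14 12)| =8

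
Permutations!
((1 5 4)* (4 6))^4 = (6)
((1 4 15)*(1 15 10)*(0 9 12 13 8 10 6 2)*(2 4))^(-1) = (15)(0 2 1 10 8 13 12 9)(4 6)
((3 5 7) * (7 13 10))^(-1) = (3 7 10 13 5)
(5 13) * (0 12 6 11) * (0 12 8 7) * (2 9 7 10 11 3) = (0 8 10 11 12 6 3 2 9 7)(5 13) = [8, 1, 9, 2, 4, 13, 3, 0, 10, 7, 11, 12, 6, 5]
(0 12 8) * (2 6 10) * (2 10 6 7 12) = [2, 1, 7, 3, 4, 5, 6, 12, 0, 9, 10, 11, 8] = (0 2 7 12 8)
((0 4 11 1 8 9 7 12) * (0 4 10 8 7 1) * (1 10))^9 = ((0 1 7 12 4 11)(8 9 10))^9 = (0 12)(1 4)(7 11)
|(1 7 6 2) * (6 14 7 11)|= |(1 11 6 2)(7 14)|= 4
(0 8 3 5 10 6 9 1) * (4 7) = (0 8 3 5 10 6 9 1)(4 7) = [8, 0, 2, 5, 7, 10, 9, 4, 3, 1, 6]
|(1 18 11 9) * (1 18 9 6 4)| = 6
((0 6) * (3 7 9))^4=(3 7 9)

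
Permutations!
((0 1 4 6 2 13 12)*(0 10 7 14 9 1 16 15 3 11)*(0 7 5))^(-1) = ((0 16 15 3 11 7 14 9 1 4 6 2 13 12 10 5))^(-1) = (0 5 10 12 13 2 6 4 1 9 14 7 11 3 15 16)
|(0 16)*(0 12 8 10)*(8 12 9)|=|(0 16 9 8 10)|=5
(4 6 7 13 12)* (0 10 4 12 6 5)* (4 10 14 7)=[14, 1, 2, 3, 5, 0, 4, 13, 8, 9, 10, 11, 12, 6, 7]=(0 14 7 13 6 4 5)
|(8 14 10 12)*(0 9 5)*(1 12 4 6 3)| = 24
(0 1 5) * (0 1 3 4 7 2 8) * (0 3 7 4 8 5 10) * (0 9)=(0 7 2 5 1 10 9)(3 8)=[7, 10, 5, 8, 4, 1, 6, 2, 3, 0, 9]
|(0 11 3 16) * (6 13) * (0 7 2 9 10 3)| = 6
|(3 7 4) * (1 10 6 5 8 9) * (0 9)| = |(0 9 1 10 6 5 8)(3 7 4)| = 21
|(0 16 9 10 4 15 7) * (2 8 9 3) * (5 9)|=|(0 16 3 2 8 5 9 10 4 15 7)|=11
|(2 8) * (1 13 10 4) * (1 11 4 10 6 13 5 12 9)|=4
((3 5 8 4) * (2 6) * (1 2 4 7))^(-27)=((1 2 6 4 3 5 8 7))^(-27)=(1 5 6 7 3 2 8 4)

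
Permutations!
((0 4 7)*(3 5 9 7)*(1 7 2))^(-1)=(0 7 1 2 9 5 3 4)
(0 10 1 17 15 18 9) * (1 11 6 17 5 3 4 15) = (0 10 11 6 17 1 5 3 4 15 18 9) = [10, 5, 2, 4, 15, 3, 17, 7, 8, 0, 11, 6, 12, 13, 14, 18, 16, 1, 9]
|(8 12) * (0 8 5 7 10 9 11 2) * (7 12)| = |(0 8 7 10 9 11 2)(5 12)| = 14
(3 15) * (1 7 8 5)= [0, 7, 2, 15, 4, 1, 6, 8, 5, 9, 10, 11, 12, 13, 14, 3]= (1 7 8 5)(3 15)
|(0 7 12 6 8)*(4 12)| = 6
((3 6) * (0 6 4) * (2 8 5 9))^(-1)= (0 4 3 6)(2 9 5 8)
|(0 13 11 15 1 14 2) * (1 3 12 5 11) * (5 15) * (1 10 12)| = |(0 13 10 12 15 3 1 14 2)(5 11)| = 18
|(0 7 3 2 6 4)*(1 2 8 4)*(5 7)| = |(0 5 7 3 8 4)(1 2 6)| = 6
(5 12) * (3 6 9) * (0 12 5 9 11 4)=(0 12 9 3 6 11 4)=[12, 1, 2, 6, 0, 5, 11, 7, 8, 3, 10, 4, 9]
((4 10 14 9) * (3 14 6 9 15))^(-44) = ((3 14 15)(4 10 6 9))^(-44) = (3 14 15)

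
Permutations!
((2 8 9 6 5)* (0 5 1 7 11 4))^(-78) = (0 2 9 1 11)(4 5 8 6 7)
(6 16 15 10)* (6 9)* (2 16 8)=[0, 1, 16, 3, 4, 5, 8, 7, 2, 6, 9, 11, 12, 13, 14, 10, 15]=(2 16 15 10 9 6 8)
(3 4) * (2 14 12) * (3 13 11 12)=[0, 1, 14, 4, 13, 5, 6, 7, 8, 9, 10, 12, 2, 11, 3]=(2 14 3 4 13 11 12)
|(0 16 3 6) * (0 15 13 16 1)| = |(0 1)(3 6 15 13 16)| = 10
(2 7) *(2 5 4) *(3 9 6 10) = (2 7 5 4)(3 9 6 10) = [0, 1, 7, 9, 2, 4, 10, 5, 8, 6, 3]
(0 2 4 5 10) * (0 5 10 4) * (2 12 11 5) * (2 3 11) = (0 12 2)(3 11 5 4 10) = [12, 1, 0, 11, 10, 4, 6, 7, 8, 9, 3, 5, 2]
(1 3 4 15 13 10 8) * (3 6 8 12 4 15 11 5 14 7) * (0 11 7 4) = [11, 6, 2, 15, 7, 14, 8, 3, 1, 9, 12, 5, 0, 10, 4, 13] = (0 11 5 14 4 7 3 15 13 10 12)(1 6 8)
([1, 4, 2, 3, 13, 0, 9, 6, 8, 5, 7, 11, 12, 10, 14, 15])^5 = [7, 6, 2, 3, 9, 10, 4, 1, 8, 13, 0, 11, 12, 5, 14, 15]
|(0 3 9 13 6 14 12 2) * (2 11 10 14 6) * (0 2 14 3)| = |(3 9 13 14 12 11 10)| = 7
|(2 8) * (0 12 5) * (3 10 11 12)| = |(0 3 10 11 12 5)(2 8)| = 6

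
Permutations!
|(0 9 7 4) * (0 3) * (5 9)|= |(0 5 9 7 4 3)|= 6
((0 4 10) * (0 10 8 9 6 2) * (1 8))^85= (10)(0 4 1 8 9 6 2)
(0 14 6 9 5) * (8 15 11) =[14, 1, 2, 3, 4, 0, 9, 7, 15, 5, 10, 8, 12, 13, 6, 11] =(0 14 6 9 5)(8 15 11)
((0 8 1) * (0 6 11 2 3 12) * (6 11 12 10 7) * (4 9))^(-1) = (0 12 6 7 10 3 2 11 1 8)(4 9)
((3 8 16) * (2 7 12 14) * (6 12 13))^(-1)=(2 14 12 6 13 7)(3 16 8)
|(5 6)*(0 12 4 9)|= 4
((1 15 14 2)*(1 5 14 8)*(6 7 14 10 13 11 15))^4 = ((1 6 7 14 2 5 10 13 11 15 8))^4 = (1 2 11 6 5 15 7 10 8 14 13)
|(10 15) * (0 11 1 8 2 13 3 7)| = 8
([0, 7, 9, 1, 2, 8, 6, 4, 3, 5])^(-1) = (1 3 8 5 9 2 4 7)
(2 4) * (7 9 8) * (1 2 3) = (1 2 4 3)(7 9 8) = [0, 2, 4, 1, 3, 5, 6, 9, 7, 8]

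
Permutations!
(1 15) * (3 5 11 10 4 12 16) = (1 15)(3 5 11 10 4 12 16) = [0, 15, 2, 5, 12, 11, 6, 7, 8, 9, 4, 10, 16, 13, 14, 1, 3]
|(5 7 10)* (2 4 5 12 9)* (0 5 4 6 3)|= 9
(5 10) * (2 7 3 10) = [0, 1, 7, 10, 4, 2, 6, 3, 8, 9, 5] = (2 7 3 10 5)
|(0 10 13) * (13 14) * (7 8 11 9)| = 4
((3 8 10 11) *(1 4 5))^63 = ((1 4 5)(3 8 10 11))^63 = (3 11 10 8)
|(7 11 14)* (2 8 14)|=|(2 8 14 7 11)|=5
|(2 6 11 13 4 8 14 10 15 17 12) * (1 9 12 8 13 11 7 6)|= |(1 9 12 2)(4 13)(6 7)(8 14 10 15 17)|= 20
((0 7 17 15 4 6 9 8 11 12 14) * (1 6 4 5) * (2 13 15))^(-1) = ((0 7 17 2 13 15 5 1 6 9 8 11 12 14))^(-1) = (0 14 12 11 8 9 6 1 5 15 13 2 17 7)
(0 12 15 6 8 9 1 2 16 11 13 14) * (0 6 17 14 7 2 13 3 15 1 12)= (1 13 7 2 16 11 3 15 17 14 6 8 9 12)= [0, 13, 16, 15, 4, 5, 8, 2, 9, 12, 10, 3, 1, 7, 6, 17, 11, 14]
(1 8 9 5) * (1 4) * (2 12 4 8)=(1 2 12 4)(5 8 9)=[0, 2, 12, 3, 1, 8, 6, 7, 9, 5, 10, 11, 4]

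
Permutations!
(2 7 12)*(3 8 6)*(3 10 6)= (2 7 12)(3 8)(6 10)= [0, 1, 7, 8, 4, 5, 10, 12, 3, 9, 6, 11, 2]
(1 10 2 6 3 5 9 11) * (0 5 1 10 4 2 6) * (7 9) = (0 5 7 9 11 10 6 3 1 4 2) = [5, 4, 0, 1, 2, 7, 3, 9, 8, 11, 6, 10]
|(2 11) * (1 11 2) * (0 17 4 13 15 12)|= 6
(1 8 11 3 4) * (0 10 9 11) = (0 10 9 11 3 4 1 8) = [10, 8, 2, 4, 1, 5, 6, 7, 0, 11, 9, 3]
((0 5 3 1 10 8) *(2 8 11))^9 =((0 5 3 1 10 11 2 8))^9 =(0 5 3 1 10 11 2 8)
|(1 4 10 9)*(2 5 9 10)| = |(10)(1 4 2 5 9)| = 5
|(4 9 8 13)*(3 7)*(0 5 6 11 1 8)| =18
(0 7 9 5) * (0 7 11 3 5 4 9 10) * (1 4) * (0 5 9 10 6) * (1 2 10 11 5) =(0 5 7 6)(1 4 11 3 9 2 10) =[5, 4, 10, 9, 11, 7, 0, 6, 8, 2, 1, 3]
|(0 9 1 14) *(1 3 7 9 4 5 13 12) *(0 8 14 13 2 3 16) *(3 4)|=|(0 3 7 9 16)(1 13 12)(2 4 5)(8 14)|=30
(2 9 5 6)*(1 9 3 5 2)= (1 9 2 3 5 6)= [0, 9, 3, 5, 4, 6, 1, 7, 8, 2]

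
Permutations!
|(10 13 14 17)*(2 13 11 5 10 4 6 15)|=21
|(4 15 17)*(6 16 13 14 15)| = |(4 6 16 13 14 15 17)| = 7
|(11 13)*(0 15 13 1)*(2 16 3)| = 15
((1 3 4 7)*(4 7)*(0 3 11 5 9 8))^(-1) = ((0 3 7 1 11 5 9 8))^(-1) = (0 8 9 5 11 1 7 3)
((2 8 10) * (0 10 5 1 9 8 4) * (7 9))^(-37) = ((0 10 2 4)(1 7 9 8 5))^(-37) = (0 4 2 10)(1 8 7 5 9)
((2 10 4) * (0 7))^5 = ((0 7)(2 10 4))^5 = (0 7)(2 4 10)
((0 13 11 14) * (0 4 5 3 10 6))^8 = (0 6 10 3 5 4 14 11 13)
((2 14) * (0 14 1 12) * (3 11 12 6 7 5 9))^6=(0 5 14 9 2 3 1 11 6 12 7)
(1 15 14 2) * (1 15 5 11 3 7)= (1 5 11 3 7)(2 15 14)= [0, 5, 15, 7, 4, 11, 6, 1, 8, 9, 10, 3, 12, 13, 2, 14]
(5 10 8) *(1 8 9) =[0, 8, 2, 3, 4, 10, 6, 7, 5, 1, 9] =(1 8 5 10 9)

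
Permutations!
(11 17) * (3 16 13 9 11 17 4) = [0, 1, 2, 16, 3, 5, 6, 7, 8, 11, 10, 4, 12, 9, 14, 15, 13, 17] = (17)(3 16 13 9 11 4)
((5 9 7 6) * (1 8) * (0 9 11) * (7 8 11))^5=(11)(5 6 7)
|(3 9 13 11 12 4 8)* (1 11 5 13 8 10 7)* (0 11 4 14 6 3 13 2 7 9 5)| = 15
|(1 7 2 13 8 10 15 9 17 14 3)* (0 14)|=|(0 14 3 1 7 2 13 8 10 15 9 17)|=12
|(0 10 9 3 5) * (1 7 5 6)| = 8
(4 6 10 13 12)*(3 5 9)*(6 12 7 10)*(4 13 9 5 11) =(3 11 4 12 13 7 10 9) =[0, 1, 2, 11, 12, 5, 6, 10, 8, 3, 9, 4, 13, 7]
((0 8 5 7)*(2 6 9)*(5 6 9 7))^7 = ((0 8 6 7)(2 9))^7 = (0 7 6 8)(2 9)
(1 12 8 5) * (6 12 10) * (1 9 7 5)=(1 10 6 12 8)(5 9 7)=[0, 10, 2, 3, 4, 9, 12, 5, 1, 7, 6, 11, 8]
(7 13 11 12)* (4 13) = (4 13 11 12 7) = [0, 1, 2, 3, 13, 5, 6, 4, 8, 9, 10, 12, 7, 11]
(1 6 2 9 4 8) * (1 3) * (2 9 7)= (1 6 9 4 8 3)(2 7)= [0, 6, 7, 1, 8, 5, 9, 2, 3, 4]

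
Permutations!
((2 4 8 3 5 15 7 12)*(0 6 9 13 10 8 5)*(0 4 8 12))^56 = ((0 6 9 13 10 12 2 8 3 4 5 15 7))^56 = (0 10 3 7 13 8 15 9 2 5 6 12 4)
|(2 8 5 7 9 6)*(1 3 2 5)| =4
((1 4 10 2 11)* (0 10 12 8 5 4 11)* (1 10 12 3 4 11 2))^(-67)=((0 12 8 5 11 10 1 2)(3 4))^(-67)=(0 10 8 2 11 12 1 5)(3 4)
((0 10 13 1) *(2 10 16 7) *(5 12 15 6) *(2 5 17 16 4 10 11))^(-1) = (0 1 13 10 4)(2 11)(5 7 16 17 6 15 12)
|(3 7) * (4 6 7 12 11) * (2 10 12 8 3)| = 14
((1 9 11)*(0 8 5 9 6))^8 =((0 8 5 9 11 1 6))^8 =(0 8 5 9 11 1 6)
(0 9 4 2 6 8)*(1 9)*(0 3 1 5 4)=(0 5 4 2 6 8 3 1 9)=[5, 9, 6, 1, 2, 4, 8, 7, 3, 0]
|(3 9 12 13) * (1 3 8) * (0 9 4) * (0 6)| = 9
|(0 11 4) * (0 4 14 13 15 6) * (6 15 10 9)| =|(15)(0 11 14 13 10 9 6)| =7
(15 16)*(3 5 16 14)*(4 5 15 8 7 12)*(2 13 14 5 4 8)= (2 13 14 3 15 5 16)(7 12 8)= [0, 1, 13, 15, 4, 16, 6, 12, 7, 9, 10, 11, 8, 14, 3, 5, 2]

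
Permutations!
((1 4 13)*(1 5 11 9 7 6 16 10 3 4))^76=((3 4 13 5 11 9 7 6 16 10))^76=(3 7 13 16 11)(4 6 5 10 9)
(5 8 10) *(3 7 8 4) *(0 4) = [4, 1, 2, 7, 3, 0, 6, 8, 10, 9, 5] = (0 4 3 7 8 10 5)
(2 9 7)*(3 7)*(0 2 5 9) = (0 2)(3 7 5 9) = [2, 1, 0, 7, 4, 9, 6, 5, 8, 3]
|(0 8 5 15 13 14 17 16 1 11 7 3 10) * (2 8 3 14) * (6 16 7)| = |(0 3 10)(1 11 6 16)(2 8 5 15 13)(7 14 17)| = 60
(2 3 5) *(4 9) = (2 3 5)(4 9) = [0, 1, 3, 5, 9, 2, 6, 7, 8, 4]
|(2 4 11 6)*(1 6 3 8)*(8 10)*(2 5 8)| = 20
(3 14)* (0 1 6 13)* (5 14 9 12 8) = [1, 6, 2, 9, 4, 14, 13, 7, 5, 12, 10, 11, 8, 0, 3] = (0 1 6 13)(3 9 12 8 5 14)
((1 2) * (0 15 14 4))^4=((0 15 14 4)(1 2))^4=(15)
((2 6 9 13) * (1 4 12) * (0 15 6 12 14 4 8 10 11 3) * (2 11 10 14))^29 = (0 15 6 9 13 11 3)(1 12 2 4 14 8)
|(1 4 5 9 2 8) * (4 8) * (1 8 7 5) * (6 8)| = 6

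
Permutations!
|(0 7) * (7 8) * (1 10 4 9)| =12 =|(0 8 7)(1 10 4 9)|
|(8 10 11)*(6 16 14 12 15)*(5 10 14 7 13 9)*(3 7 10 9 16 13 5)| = 36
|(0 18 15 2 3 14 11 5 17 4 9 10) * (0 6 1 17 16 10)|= 15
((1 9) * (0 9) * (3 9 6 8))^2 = (0 8 9)(1 6 3)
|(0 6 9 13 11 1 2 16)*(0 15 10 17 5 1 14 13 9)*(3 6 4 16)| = 33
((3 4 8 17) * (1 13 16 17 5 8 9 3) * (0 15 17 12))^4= ((0 15 17 1 13 16 12)(3 4 9)(5 8))^4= (0 13 15 16 17 12 1)(3 4 9)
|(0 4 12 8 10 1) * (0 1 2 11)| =|(0 4 12 8 10 2 11)| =7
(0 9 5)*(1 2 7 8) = (0 9 5)(1 2 7 8) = [9, 2, 7, 3, 4, 0, 6, 8, 1, 5]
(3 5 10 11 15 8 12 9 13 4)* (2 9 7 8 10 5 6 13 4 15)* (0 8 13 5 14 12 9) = [8, 1, 0, 6, 3, 14, 5, 13, 9, 4, 11, 2, 7, 15, 12, 10] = (0 8 9 4 3 6 5 14 12 7 13 15 10 11 2)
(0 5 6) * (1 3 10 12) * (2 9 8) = (0 5 6)(1 3 10 12)(2 9 8) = [5, 3, 9, 10, 4, 6, 0, 7, 2, 8, 12, 11, 1]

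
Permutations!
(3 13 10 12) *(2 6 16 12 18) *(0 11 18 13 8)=(0 11 18 2 6 16 12 3 8)(10 13)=[11, 1, 6, 8, 4, 5, 16, 7, 0, 9, 13, 18, 3, 10, 14, 15, 12, 17, 2]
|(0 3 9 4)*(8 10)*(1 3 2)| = 6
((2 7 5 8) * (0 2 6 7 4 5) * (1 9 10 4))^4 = ((0 2 1 9 10 4 5 8 6 7))^4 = (0 10 6 1 5)(2 4 7 9 8)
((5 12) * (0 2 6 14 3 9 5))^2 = ((0 2 6 14 3 9 5 12))^2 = (0 6 3 5)(2 14 9 12)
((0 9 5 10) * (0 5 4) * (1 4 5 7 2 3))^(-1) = ((0 9 5 10 7 2 3 1 4))^(-1) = (0 4 1 3 2 7 10 5 9)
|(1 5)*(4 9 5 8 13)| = |(1 8 13 4 9 5)| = 6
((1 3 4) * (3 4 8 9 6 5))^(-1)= (1 4)(3 5 6 9 8)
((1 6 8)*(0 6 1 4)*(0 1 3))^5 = (0 3 1 4 8 6)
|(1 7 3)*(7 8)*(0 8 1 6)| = |(0 8 7 3 6)| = 5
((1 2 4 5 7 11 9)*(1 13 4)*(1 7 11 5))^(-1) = ((1 2 7 5 11 9 13 4))^(-1) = (1 4 13 9 11 5 7 2)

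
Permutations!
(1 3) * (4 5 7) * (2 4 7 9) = (1 3)(2 4 5 9) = [0, 3, 4, 1, 5, 9, 6, 7, 8, 2]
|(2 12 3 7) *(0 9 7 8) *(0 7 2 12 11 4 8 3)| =|(0 9 2 11 4 8 7 12)| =8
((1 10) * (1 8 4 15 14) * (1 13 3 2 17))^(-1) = ((1 10 8 4 15 14 13 3 2 17))^(-1) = (1 17 2 3 13 14 15 4 8 10)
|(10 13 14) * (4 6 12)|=|(4 6 12)(10 13 14)|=3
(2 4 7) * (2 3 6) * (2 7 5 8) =[0, 1, 4, 6, 5, 8, 7, 3, 2] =(2 4 5 8)(3 6 7)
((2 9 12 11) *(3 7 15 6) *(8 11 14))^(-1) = (2 11 8 14 12 9)(3 6 15 7)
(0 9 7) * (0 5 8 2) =(0 9 7 5 8 2) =[9, 1, 0, 3, 4, 8, 6, 5, 2, 7]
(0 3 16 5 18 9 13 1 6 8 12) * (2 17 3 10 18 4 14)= [10, 6, 17, 16, 14, 4, 8, 7, 12, 13, 18, 11, 0, 1, 2, 15, 5, 3, 9]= (0 10 18 9 13 1 6 8 12)(2 17 3 16 5 4 14)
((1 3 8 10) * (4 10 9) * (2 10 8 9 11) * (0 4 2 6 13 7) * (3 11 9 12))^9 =(0 13 11 10 9 4 7 6 1 2 8)(3 12)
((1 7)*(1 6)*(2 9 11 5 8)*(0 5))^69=((0 5 8 2 9 11)(1 7 6))^69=(0 2)(5 9)(8 11)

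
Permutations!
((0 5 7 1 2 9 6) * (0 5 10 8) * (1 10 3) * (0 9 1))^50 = (5 10 9)(6 7 8)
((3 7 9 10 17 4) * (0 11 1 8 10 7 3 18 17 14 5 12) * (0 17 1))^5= ((0 11)(1 8 10 14 5 12 17 4 18)(7 9))^5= (0 11)(1 12 8 17 10 4 14 18 5)(7 9)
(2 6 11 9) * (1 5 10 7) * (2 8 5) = (1 2 6 11 9 8 5 10 7) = [0, 2, 6, 3, 4, 10, 11, 1, 5, 8, 7, 9]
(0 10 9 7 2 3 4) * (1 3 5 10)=(0 1 3 4)(2 5 10 9 7)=[1, 3, 5, 4, 0, 10, 6, 2, 8, 7, 9]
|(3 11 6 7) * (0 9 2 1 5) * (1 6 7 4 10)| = 24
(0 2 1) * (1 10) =(0 2 10 1) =[2, 0, 10, 3, 4, 5, 6, 7, 8, 9, 1]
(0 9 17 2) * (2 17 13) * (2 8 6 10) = [9, 1, 0, 3, 4, 5, 10, 7, 6, 13, 2, 11, 12, 8, 14, 15, 16, 17] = (17)(0 9 13 8 6 10 2)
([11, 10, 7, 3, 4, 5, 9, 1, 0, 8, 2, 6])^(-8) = [6, 1, 2, 3, 4, 5, 8, 7, 11, 0, 10, 9]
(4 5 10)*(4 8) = (4 5 10 8) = [0, 1, 2, 3, 5, 10, 6, 7, 4, 9, 8]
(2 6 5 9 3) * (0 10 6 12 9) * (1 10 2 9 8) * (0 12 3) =(0 2 3 9)(1 10 6 5 12 8) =[2, 10, 3, 9, 4, 12, 5, 7, 1, 0, 6, 11, 8]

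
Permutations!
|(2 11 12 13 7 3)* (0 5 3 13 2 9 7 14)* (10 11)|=|(0 5 3 9 7 13 14)(2 10 11 12)|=28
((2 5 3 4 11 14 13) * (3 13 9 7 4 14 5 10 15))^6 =(2 7 10 4 15 11 3 5 14 13 9)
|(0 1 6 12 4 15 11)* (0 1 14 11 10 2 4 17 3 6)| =|(0 14 11 1)(2 4 15 10)(3 6 12 17)| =4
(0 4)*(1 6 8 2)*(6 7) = [4, 7, 1, 3, 0, 5, 8, 6, 2] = (0 4)(1 7 6 8 2)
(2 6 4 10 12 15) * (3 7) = (2 6 4 10 12 15)(3 7) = [0, 1, 6, 7, 10, 5, 4, 3, 8, 9, 12, 11, 15, 13, 14, 2]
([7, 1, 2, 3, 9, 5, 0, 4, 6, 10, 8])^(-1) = [6, 1, 2, 3, 7, 5, 8, 0, 10, 4, 9]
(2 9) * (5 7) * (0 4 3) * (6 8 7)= (0 4 3)(2 9)(5 6 8 7)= [4, 1, 9, 0, 3, 6, 8, 5, 7, 2]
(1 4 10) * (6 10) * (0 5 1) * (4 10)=[5, 10, 2, 3, 6, 1, 4, 7, 8, 9, 0]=(0 5 1 10)(4 6)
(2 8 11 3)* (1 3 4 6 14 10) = [0, 3, 8, 2, 6, 5, 14, 7, 11, 9, 1, 4, 12, 13, 10] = (1 3 2 8 11 4 6 14 10)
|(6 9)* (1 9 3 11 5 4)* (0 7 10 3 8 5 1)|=|(0 7 10 3 11 1 9 6 8 5 4)|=11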